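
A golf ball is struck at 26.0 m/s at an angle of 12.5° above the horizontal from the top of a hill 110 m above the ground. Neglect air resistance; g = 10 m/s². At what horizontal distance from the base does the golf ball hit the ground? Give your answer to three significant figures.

134 m

Components: v_x = 26.0 cos 12.5° = 25.38 m/s, v_y = 26.0 sin 12.5° = 5.627 m/s.
Vertical: 0 = 110 + 5.627 t − ½(10) t² ⇒ 5.000 t² − 5.627 t − 110 = 0.
t = [5.627 + √(31.66 + 2200)] / 10.00 = 5.287 s.
Horizontal: R = v_x · t = 25.38 × 5.287 = 134 m.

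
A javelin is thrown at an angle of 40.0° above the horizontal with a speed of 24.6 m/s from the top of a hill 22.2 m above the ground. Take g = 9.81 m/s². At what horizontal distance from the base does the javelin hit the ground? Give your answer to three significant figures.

Components: v_x = 24.6 cos 40.0° = 18.84 m/s, v_y = 24.6 sin 40.0° = 15.81 m/s.
Vertical: 0 = 22.2 + 15.81 t − ½(9.81) t² ⇒ 4.905 t² − 15.81 t − 22.2 = 0.
t = [15.81 + √(250.0 + 435.6)] / 9.810 = 4.281 s.
Horizontal: R = v_x · t = 18.84 × 4.281 = 80.7 m.

80.7 m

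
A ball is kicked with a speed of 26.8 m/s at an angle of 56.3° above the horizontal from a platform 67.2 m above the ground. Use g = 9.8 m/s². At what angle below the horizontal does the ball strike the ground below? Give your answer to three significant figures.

70.8°

v_x = 26.8 cos 56.3° = 14.87 m/s.
At impact |v_y| = √(v_y0² + 2 g h) = √(22.30² + 2×9.8×67.2) = 42.60 m/s.
Angle below horizontal = arctan(|v_y| / v_x) = arctan(42.60 / 14.87) = 70.8°.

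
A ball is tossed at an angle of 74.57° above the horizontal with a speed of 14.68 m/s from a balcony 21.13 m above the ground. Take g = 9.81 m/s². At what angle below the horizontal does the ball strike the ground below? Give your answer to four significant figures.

v_x = 14.68 cos 74.57° = 3.9058 m/s.
At impact |v_y| = √(v_y0² + 2 g h) = √(14.151² + 2×9.81×21.13) = 24.796 m/s.
Angle below horizontal = arctan(|v_y| / v_x) = arctan(24.796 / 3.9058) = 81.05°.

81.05°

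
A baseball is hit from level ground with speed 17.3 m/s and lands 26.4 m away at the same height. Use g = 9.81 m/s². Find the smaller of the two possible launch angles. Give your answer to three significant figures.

Level-ground range: R = v₀² sin(2θ)/g ⇒ sin 2θ = R g / v₀² = 26.4×9.81/17.3² = 0.8653.
2θ = arcsin(0.8653) = 59.92° or 180° − 59.92° = 120.08°.
So θ = 30.0° or θ = 60.0°.

30.0°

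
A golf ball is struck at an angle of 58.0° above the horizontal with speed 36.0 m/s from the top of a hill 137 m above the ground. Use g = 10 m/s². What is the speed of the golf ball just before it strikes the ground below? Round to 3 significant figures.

63.5 m/s

v_x = 36.0 cos 58.0° = 19.08 m/s is unchanged throughout.
For the vertical component, v_y² = v_y0² + 2 g h = (30.53)² + 2×10×137 = 3672, so |v_y| = 60.60 m/s.
Impact speed = √(v_x² + v_y²) = √(364.0 + 3672) = 63.5 m/s.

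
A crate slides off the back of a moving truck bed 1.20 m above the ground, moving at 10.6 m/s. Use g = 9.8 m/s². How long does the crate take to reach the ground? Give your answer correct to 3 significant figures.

The horizontal speed doesn't affect the fall. With v_y0 = 0, h = ½ g t².
t = √(2 × 1.20 / 9.8) = √0.2449 = 0.495 s.

0.495 s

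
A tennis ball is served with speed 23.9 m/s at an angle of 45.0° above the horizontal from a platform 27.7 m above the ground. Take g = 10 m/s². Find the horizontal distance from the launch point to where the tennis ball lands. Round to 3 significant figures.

Components: v_x = 23.9 cos 45.0° = 16.90 m/s, v_y = 23.9 sin 45.0° = 16.90 m/s.
Vertical: 0 = 27.7 + 16.90 t − ½(10) t² ⇒ 5.000 t² − 16.90 t − 27.7 = 0.
t = [16.90 + √(285.6 + 554.0)] / 10.00 = 4.588 s.
Horizontal: R = v_x · t = 16.90 × 4.588 = 77.5 m.

77.5 m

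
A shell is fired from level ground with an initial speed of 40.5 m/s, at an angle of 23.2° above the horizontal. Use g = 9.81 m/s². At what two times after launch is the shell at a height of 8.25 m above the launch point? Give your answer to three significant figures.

v_y0 = 40.5 sin 23.2° = 15.95 m/s.
Set y = v_y0 t − ½ g t² = 8.25: 4.905 t² − 15.95 t + 8.25 = 0.
t = [15.95 ± √(254.4 − 161.9)] / 9.81 = (15.95 ± 9.618) / 9.81, giving t = 0.645 s or t = 2.61 s.
So the shell is at 8.25 m at t = 0.645 s (rising) and t = 2.61 s (falling).

0.645 s and 2.61 s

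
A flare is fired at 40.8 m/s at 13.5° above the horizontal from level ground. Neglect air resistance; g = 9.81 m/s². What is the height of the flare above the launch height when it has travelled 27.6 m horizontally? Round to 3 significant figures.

v_x = 40.8 cos 13.5° = 39.67 m/s, v_y0 = 40.8 sin 13.5° = 9.525 m/s.
Time to reach x = 27.6 m: t = x / v_x = 27.6 / 39.67 = 0.6957 s.
y = v_y0 t − ½ g t² = 9.525×0.6957 − 4.905×0.6957² = 4.25 m.

4.25 m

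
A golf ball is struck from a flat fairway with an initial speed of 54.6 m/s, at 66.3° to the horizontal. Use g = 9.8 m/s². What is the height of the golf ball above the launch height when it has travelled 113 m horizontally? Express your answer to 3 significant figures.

128 m

v_x = 54.6 cos 66.3° = 21.95 m/s, v_y0 = 54.6 sin 66.3° = 50.00 m/s.
Time to reach x = 113 m: t = x / v_x = 113 / 21.95 = 5.148 s.
y = v_y0 t − ½ g t² = 50.00×5.148 − 4.900×5.148² = 128 m.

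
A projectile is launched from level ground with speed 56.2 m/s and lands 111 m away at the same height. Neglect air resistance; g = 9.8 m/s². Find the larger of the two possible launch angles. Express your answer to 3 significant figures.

79.9°

Level-ground range: R = v₀² sin(2θ)/g ⇒ sin 2θ = R g / v₀² = 111×9.8/56.2² = 0.3444.
2θ = arcsin(0.3444) = 20.15° or 180° − 20.15° = 159.85°.
So θ = 10.1° or θ = 79.9°.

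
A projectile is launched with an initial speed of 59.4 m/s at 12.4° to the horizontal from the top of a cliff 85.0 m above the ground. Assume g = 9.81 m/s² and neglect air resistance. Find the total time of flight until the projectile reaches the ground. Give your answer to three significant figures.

Vertical component: v_y = 59.4 sin 12.4° = 12.76 m/s.
Taking up as positive with launch at y = 85.0 m, landing at y = 0: 0 = 85.0 + 12.76 t − ½(9.81) t².
Solving 4.905 t² − 12.76 t − 85.0 = 0 gives t = [12.76 + √(12.76² + 4·4.905·85.0)] / 9.810 = 5.66 s.

5.66 s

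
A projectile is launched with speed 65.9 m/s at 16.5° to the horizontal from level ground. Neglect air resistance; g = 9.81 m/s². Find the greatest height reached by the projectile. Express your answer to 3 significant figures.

Vertical component of launch velocity: v_y = 65.9 sin 16.5° = 18.72 m/s.
At the highest point the vertical velocity is zero, so v_y² = 2 g h_max.
h_max = (18.72)² / (2 × 9.81) = 350.4 / 19.62 = 17.9 m.

17.9 m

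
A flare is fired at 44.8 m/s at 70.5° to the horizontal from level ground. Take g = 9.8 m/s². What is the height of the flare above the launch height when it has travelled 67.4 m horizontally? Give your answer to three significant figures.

v_x = 44.8 cos 70.5° = 14.95 m/s, v_y0 = 44.8 sin 70.5° = 42.23 m/s.
Time to reach x = 67.4 m: t = x / v_x = 67.4 / 14.95 = 4.508 s.
y = v_y0 t − ½ g t² = 42.23×4.508 − 4.900×4.508² = 90.8 m.

90.8 m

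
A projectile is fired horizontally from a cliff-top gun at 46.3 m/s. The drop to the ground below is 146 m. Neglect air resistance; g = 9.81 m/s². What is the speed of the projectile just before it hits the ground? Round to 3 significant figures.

70.8 m/s

Fall time: t = √(2 × 146 / 9.81) = 5.456 s.
At impact: v_x = 46.3 m/s (unchanged), v_y = g t = 9.81 × 5.456 = 53.52 m/s.
Speed = √(v_x² + v_y²) = √(2144 + 2864) = 70.8 m/s.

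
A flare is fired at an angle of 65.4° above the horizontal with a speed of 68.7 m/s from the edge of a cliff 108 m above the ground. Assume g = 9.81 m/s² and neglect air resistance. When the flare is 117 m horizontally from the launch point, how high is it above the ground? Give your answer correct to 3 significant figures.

v_x = 68.7 cos 65.4° = 28.60 m/s, v_y0 = 68.7 sin 65.4° = 62.46 m/s.
Time to reach x = 117 m: t = x / v_x = 117 / 28.60 = 4.091 s.
y = 108 + v_y0 t − ½ g t² = 108 + 62.46×4.091 − 4.905×4.091² = 281 m.

281 m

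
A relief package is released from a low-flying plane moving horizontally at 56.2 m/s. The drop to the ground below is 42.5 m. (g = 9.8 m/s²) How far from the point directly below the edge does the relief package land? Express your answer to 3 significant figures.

Initial vertical velocity is zero, so the fall time comes from h = ½ g t²: t = √(2 × 42.5 / 9.8) = 2.945 s.
Horizontal motion is uniform at 56.2 m/s, so x = 56.2 × 2.945 = 166 m.

166 m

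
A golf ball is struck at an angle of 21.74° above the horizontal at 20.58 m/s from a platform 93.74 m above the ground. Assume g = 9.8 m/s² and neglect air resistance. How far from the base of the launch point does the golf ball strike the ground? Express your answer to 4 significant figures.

Components: v_x = 20.58 cos 21.74° = 19.116 m/s, v_y = 20.58 sin 21.74° = 7.6227 m/s.
Vertical: 0 = 93.74 + 7.6227 t − ½(9.8) t² ⇒ 4.900 t² − 7.6227 t − 93.74 = 0.
t = [7.6227 + √(58.106 + 1837.3)] / 9.800 = 5.2203 s.
Horizontal: R = v_x · t = 19.116 × 5.2203 = 99.79 m.

99.79 m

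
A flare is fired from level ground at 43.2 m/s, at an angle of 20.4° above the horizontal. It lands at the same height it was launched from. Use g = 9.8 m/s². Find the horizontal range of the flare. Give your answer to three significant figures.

Components: v_x = 43.2 cos 20.4° = 40.49 m/s, v_y = 43.2 sin 20.4° = 15.06 m/s.
Time of flight (same landing height): t = 2 v_y / g = 2 × 15.06 / 9.8 = 3.073 s.
Range: R = v_x · t = 40.49 × 3.073 = 124 m.

124 m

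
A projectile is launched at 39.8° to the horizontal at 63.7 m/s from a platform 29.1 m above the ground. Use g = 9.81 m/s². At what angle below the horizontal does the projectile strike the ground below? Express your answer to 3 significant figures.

44.0°

v_x = 63.7 cos 39.8° = 48.94 m/s.
At impact |v_y| = √(v_y0² + 2 g h) = √(40.77² + 2×9.81×29.1) = 47.26 m/s.
Angle below horizontal = arctan(|v_y| / v_x) = arctan(47.26 / 48.94) = 44.0°.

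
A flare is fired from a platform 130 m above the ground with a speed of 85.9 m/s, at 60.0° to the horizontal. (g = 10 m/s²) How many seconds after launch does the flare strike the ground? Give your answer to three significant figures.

16.5 s

Vertical component: v_y = 85.9 sin 60.0° = 74.39 m/s.
Taking up as positive with launch at y = 130 m, landing at y = 0: 0 = 130 + 74.39 t − ½(10) t².
Solving 5.000 t² − 74.39 t − 130 = 0 gives t = [74.39 + √(74.39² + 4·5.000·130)] / 10.00 = 16.5 s.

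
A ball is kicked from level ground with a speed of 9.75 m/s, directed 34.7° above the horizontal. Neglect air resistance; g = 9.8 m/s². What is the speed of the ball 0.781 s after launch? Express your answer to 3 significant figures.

8.29 m/s

v_x = 9.75 cos 34.7° = 8.016 m/s (constant).
v_y(t) = 9.75 sin 34.7° − g t = 5.550 − 9.8 × 0.781 = -2.104 m/s.
Speed = √(v_x² + v_y²) = √(64.26 + 4.427) = 8.29 m/s.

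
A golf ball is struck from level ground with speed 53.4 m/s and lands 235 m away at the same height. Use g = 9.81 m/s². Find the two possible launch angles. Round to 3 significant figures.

27.0° and 63.0°

Level-ground range: R = v₀² sin(2θ)/g ⇒ sin 2θ = R g / v₀² = 235×9.81/53.4² = 0.8085.
2θ = arcsin(0.8085) = 53.95° or 180° − 53.95° = 126.05°.
So θ = 27.0° or θ = 63.0°.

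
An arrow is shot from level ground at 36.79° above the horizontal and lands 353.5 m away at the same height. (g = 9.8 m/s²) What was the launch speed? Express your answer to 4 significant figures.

On level ground, R = v₀² sin(2θ) / g, so v₀ = √(R g / sin 2θ).
sin(2 × 36.79°) = 0.9592.
v₀ = √(353.5 × 9.8 / 0.9592) = √3611.7 = 60.10 m/s.

60.10 m/s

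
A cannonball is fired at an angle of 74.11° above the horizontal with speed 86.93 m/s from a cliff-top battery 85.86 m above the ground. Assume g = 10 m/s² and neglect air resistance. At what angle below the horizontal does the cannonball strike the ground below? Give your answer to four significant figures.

75.69°

v_x = 86.93 cos 74.11° = 23.801 m/s.
At impact |v_y| = √(v_y0² + 2 g h) = √(83.608² + 2×10×85.86) = 93.314 m/s.
Angle below horizontal = arctan(|v_y| / v_x) = arctan(93.314 / 23.801) = 75.69°.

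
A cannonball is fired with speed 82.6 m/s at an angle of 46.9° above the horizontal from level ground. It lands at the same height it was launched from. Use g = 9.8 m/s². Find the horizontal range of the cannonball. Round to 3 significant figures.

For level ground, R = v₀² sin(2θ) / g.
sin(2 × 46.9°) = sin 93.80° = 0.9978.
R = (82.6)² × 0.9978 / 9.8 = 695 m.

695 m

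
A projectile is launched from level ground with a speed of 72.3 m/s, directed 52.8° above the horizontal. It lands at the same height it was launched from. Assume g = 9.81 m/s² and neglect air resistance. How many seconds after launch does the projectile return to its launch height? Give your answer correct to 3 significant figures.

Vertical component: v_y = 72.3 sin 52.8° = 57.59 m/s.
For a projectile landing at launch height, time of flight is t = 2 v_y / g = 2 × 57.59 / 9.81 = 11.7 s.

11.7 s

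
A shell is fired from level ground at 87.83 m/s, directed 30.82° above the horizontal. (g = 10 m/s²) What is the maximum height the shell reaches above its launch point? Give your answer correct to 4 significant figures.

101.2 m

Vertical component of launch velocity: v_y = 87.83 sin 30.82° = 44.999 m/s.
At the highest point the vertical velocity is zero, so v_y² = 2 g h_max.
h_max = (44.999)² / (2 × 10) = 2024.9 / 20.00 = 101.2 m.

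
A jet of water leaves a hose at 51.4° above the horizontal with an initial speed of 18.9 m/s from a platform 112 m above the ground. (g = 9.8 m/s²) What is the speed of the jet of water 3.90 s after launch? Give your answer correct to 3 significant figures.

26.2 m/s

v_x = 18.9 cos 51.4° = 11.79 m/s (constant).
v_y(t) = 18.9 sin 51.4° − g t = 14.77 − 9.8 × 3.90 = -23.45 m/s.
Speed = √(v_x² + v_y²) = √(139.0 + 549.9) = 26.2 m/s.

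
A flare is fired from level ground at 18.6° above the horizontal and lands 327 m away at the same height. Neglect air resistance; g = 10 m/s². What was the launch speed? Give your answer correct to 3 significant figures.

73.5 m/s

On level ground, R = v₀² sin(2θ) / g, so v₀ = √(R g / sin 2θ).
sin(2 × 18.6°) = 0.6046.
v₀ = √(327 × 10 / 0.6046) = √5409 = 73.5 m/s.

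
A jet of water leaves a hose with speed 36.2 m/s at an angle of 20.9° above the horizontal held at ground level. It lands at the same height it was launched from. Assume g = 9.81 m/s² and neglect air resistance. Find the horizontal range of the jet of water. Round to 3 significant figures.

89.0 m

Components: v_x = 36.2 cos 20.9° = 33.82 m/s, v_y = 36.2 sin 20.9° = 12.91 m/s.
Time of flight (same landing height): t = 2 v_y / g = 2 × 12.91 / 9.81 = 2.632 s.
Range: R = v_x · t = 33.82 × 2.632 = 89.0 m.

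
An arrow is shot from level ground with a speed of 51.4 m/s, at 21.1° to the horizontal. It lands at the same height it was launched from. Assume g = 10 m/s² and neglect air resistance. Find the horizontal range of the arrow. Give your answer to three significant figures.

177 m

Components: v_x = 51.4 cos 21.1° = 47.95 m/s, v_y = 51.4 sin 21.1° = 18.50 m/s.
Time of flight (same landing height): t = 2 v_y / g = 2 × 18.50 / 10 = 3.700 s.
Range: R = v_x · t = 47.95 × 3.700 = 177 m.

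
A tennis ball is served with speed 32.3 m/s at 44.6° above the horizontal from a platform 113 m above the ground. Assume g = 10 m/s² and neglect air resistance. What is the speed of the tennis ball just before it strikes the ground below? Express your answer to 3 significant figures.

57.5 m/s

v_x = 32.3 cos 44.6° = 23.00 m/s is unchanged throughout.
For the vertical component, v_y² = v_y0² + 2 g h = (22.68)² + 2×10×113 = 2774, so |v_y| = 52.67 m/s.
Impact speed = √(v_x² + v_y²) = √(529.0 + 2774) = 57.5 m/s.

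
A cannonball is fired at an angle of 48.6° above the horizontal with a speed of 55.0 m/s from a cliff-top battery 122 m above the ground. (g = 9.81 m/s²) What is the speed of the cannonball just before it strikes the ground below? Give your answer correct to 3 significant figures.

73.6 m/s

v_x = 55.0 cos 48.6° = 36.37 m/s is unchanged throughout.
For the vertical component, v_y² = v_y0² + 2 g h = (41.26)² + 2×9.81×122 = 4096, so |v_y| = 64.00 m/s.
Impact speed = √(v_x² + v_y²) = √(1323 + 4096) = 73.6 m/s.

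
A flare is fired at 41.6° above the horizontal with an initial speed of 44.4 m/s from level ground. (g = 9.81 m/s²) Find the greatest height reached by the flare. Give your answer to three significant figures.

Vertical component of launch velocity: v_y = 44.4 sin 41.6° = 29.48 m/s.
At the highest point the vertical velocity is zero, so v_y² = 2 g h_max.
h_max = (29.48)² / (2 × 9.81) = 869.1 / 19.62 = 44.3 m.

44.3 m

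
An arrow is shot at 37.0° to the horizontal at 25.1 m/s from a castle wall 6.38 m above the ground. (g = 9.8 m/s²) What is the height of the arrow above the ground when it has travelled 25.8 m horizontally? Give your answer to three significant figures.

v_x = 25.1 cos 37.0° = 20.05 m/s, v_y0 = 25.1 sin 37.0° = 15.11 m/s.
Time to reach x = 25.8 m: t = x / v_x = 25.8 / 20.05 = 1.287 s.
y = 6.38 + v_y0 t − ½ g t² = 6.38 + 15.11×1.287 − 4.900×1.287² = 17.7 m.

17.7 m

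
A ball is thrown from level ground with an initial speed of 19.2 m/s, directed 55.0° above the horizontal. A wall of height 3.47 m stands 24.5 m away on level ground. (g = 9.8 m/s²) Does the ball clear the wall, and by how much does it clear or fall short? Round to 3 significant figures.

v_x = 19.2 cos 55.0° = 11.01 m/s; v_y0 = 19.2 sin 55.0° = 15.73 m/s.
Time to reach the wall: t = 24.5 / 11.01 = 2.225 s.
Height at that point: y = 15.73×2.225 − 4.900×2.225² = 10.74 m.
That is 10.74 − 3.47 = 7.27 m above the top of the wall, so the ball clears it.

Yes — it clears the wall by 7.27 m.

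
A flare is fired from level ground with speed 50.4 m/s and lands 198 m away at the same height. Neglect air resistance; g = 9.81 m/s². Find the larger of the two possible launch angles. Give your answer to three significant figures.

Level-ground range: R = v₀² sin(2θ)/g ⇒ sin 2θ = R g / v₀² = 198×9.81/50.4² = 0.7647.
2θ = arcsin(0.7647) = 49.88° or 180° − 49.88° = 130.12°.
So θ = 24.9° or θ = 65.1°.

65.1°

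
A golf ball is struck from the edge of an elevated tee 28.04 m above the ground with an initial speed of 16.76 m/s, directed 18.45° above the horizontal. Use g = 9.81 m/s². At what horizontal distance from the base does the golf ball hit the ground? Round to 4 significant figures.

47.57 m

Components: v_x = 16.76 cos 18.45° = 15.899 m/s, v_y = 16.76 sin 18.45° = 5.3042 m/s.
Vertical: 0 = 28.04 + 5.3042 t − ½(9.81) t² ⇒ 4.905 t² − 5.3042 t − 28.04 = 0.
t = [5.3042 + √(28.135 + 550.14)] / 9.810 = 2.9920 s.
Horizontal: R = v_x · t = 15.899 × 2.9920 = 47.57 m.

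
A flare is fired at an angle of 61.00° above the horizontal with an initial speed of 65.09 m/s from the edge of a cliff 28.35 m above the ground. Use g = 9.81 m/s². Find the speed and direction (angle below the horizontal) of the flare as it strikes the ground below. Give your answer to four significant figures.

v_x = 65.09 cos 61.00° = 31.556 m/s (constant).
|v_y| at impact = √((56.929)² + 2×9.81×28.35) = 61.621 m/s.
Speed = √(31.556² + 61.621²) = 69.23 m/s; angle = arctan(61.621/31.556) = 62.88° below horizontal.

69.23 m/s at 62.88° below the horizontal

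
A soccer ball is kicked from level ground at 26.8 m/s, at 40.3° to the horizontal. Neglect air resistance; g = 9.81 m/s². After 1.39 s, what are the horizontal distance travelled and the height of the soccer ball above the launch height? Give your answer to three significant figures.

v_x = 26.8 cos 40.3° = 20.44 m/s; v_y0 = 26.8 sin 40.3° = 17.33 m/s.
x = v_x t = 20.44 × 1.39 = 28.4 m.
y = v_y0 t − ½ g t² = 17.33×1.39 − 4.905×1.39² = 14.6 m.

x = 28.4 m, y = 14.6 m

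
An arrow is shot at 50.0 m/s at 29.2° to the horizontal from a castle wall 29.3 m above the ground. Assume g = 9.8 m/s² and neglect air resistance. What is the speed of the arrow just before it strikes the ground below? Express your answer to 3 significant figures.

v_x = 50.0 cos 29.2° = 43.65 m/s is unchanged throughout.
For the vertical component, v_y² = v_y0² + 2 g h = (24.39)² + 2×9.8×29.3 = 1169, so |v_y| = 34.19 m/s.
Impact speed = √(v_x² + v_y²) = √(1905 + 1169) = 55.4 m/s.

55.4 m/s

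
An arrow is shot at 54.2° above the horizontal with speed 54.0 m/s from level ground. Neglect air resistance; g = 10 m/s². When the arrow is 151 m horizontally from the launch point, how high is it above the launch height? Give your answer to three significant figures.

v_x = 54.0 cos 54.2° = 31.59 m/s, v_y0 = 54.0 sin 54.2° = 43.80 m/s.
Time to reach x = 151 m: t = x / v_x = 151 / 31.59 = 4.780 s.
y = v_y0 t − ½ g t² = 43.80×4.780 − 5.000×4.780² = 95.1 m.

95.1 m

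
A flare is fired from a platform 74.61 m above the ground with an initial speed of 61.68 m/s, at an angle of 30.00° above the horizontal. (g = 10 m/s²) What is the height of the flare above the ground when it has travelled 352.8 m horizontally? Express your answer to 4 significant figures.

v_x = 61.68 cos 30.00° = 53.416 m/s, v_y0 = 61.68 sin 30.00° = 30.840 m/s.
Time to reach x = 352.8 m: t = x / v_x = 352.8 / 53.416 = 6.6048 s.
y = 74.61 + v_y0 t − ½ g t² = 74.61 + 30.840×6.6048 − 5.000×6.6048² = 60.19 m.

60.19 m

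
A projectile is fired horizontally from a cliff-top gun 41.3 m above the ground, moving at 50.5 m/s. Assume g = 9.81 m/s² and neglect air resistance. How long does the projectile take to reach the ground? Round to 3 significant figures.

The horizontal speed doesn't affect the fall. With v_y0 = 0, h = ½ g t².
t = √(2 × 41.3 / 9.81) = √8.420 = 2.90 s.

2.90 s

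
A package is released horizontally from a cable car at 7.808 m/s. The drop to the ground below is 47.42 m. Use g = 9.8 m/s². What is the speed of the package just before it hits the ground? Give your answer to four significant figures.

Fall time: t = √(2 × 47.42 / 9.8) = 3.1109 s.
At impact: v_x = 7.808 m/s (unchanged), v_y = g t = 9.8 × 3.1109 = 30.487 m/s.
Speed = √(v_x² + v_y²) = √(60.965 + 929.46) = 31.47 m/s.

31.47 m/s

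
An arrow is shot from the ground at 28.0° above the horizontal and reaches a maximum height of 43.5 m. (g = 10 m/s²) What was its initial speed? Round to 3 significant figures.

62.8 m/s

At maximum height v_y = 0, so (v₀ sin θ)² = 2 g H.
v₀ sin 28.0° = √(2 × 10 × 43.5) = 29.50 m/s.
v₀ = 29.50 / sin 28.0° = 29.50 / 0.4695 = 62.8 m/s.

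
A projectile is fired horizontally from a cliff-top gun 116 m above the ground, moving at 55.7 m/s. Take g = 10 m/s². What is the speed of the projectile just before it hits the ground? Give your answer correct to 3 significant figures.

73.6 m/s

Fall time: t = √(2 × 116 / 10) = 4.817 s.
At impact: v_x = 55.7 m/s (unchanged), v_y = g t = 10 × 4.817 = 48.17 m/s.
Speed = √(v_x² + v_y²) = √(3102 + 2320) = 73.6 m/s.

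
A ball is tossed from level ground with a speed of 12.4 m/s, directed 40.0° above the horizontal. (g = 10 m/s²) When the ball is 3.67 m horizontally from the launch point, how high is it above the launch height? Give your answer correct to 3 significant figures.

2.33 m

v_x = 12.4 cos 40.0° = 9.499 m/s, v_y0 = 12.4 sin 40.0° = 7.971 m/s.
Time to reach x = 3.67 m: t = x / v_x = 3.67 / 9.499 = 0.3864 s.
y = v_y0 t − ½ g t² = 7.971×0.3864 − 5.000×0.3864² = 2.33 m.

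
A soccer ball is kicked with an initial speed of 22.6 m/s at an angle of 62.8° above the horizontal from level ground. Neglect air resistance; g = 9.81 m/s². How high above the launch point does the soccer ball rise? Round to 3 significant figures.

Vertical component of launch velocity: v_y = 22.6 sin 62.8° = 20.10 m/s.
At the highest point the vertical velocity is zero, so v_y² = 2 g h_max.
h_max = (20.10)² / (2 × 9.81) = 404.0 / 19.62 = 20.6 m.

20.6 m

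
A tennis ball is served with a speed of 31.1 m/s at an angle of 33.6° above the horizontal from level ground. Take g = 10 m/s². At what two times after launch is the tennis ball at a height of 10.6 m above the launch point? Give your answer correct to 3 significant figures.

v_y0 = 31.1 sin 33.6° = 17.21 m/s.
Set y = v_y0 t − ½ g t² = 10.6: 5.000 t² − 17.21 t + 10.6 = 0.
t = [17.21 ± √(296.2 − 212.0)] / 10 = (17.21 ± 9.176) / 10, giving t = 0.803 s or t = 2.64 s.
So the tennis ball is at 10.6 m at t = 0.803 s (rising) and t = 2.64 s (falling).

0.803 s and 2.64 s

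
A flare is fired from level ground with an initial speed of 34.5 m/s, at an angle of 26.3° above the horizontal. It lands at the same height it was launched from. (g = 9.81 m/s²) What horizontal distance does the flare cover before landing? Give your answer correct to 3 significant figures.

96.4 m

For level ground, R = v₀² sin(2θ) / g.
sin(2 × 26.3°) = sin 52.60° = 0.7944.
R = (34.5)² × 0.7944 / 9.81 = 96.4 m.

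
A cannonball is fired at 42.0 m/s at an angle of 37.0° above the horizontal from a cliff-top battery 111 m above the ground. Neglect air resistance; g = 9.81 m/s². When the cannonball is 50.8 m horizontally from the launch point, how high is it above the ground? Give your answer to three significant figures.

138 m

v_x = 42.0 cos 37.0° = 33.54 m/s, v_y0 = 42.0 sin 37.0° = 25.28 m/s.
Time to reach x = 50.8 m: t = x / v_x = 50.8 / 33.54 = 1.515 s.
y = 111 + v_y0 t − ½ g t² = 111 + 25.28×1.515 − 4.905×1.515² = 138 m.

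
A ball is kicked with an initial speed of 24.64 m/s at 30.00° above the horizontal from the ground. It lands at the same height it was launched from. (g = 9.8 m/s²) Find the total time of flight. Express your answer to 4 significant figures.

2.514 s

Vertical component: v_y = 24.64 sin 30.00° = 12.320 m/s.
For a projectile landing at launch height, time of flight is t = 2 v_y / g = 2 × 12.320 / 9.8 = 2.514 s.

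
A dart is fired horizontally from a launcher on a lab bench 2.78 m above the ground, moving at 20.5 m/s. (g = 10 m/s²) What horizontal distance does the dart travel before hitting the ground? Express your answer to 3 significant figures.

15.3 m

Initial vertical velocity is zero, so the fall time comes from h = ½ g t²: t = √(2 × 2.78 / 10) = 0.7457 s.
Horizontal motion is uniform at 20.5 m/s, so x = 20.5 × 0.7457 = 15.3 m.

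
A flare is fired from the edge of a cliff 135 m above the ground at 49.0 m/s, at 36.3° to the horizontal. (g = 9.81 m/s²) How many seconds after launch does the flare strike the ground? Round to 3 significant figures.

8.98 s

Vertical component: v_y = 49.0 sin 36.3° = 29.01 m/s.
Taking up as positive with launch at y = 135 m, landing at y = 0: 0 = 135 + 29.01 t − ½(9.81) t².
Solving 4.905 t² − 29.01 t − 135 = 0 gives t = [29.01 + √(29.01² + 4·4.905·135)] / 9.810 = 8.98 s.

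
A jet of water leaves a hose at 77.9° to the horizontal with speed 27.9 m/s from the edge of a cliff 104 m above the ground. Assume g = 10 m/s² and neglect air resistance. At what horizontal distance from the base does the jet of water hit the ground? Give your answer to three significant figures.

Components: v_x = 27.9 cos 77.9° = 5.848 m/s, v_y = 27.9 sin 77.9° = 27.28 m/s.
Vertical: 0 = 104 + 27.28 t − ½(10) t² ⇒ 5.000 t² − 27.28 t − 104 = 0.
t = [27.28 + √(744.2 + 2080)] / 10.00 = 8.042 s.
Horizontal: R = v_x · t = 5.848 × 8.042 = 47.0 m.

47.0 m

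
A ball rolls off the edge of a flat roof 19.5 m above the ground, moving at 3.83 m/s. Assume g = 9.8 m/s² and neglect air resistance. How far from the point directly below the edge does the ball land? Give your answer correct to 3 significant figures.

Initial vertical velocity is zero, so the fall time comes from h = ½ g t²: t = √(2 × 19.5 / 9.8) = 1.995 s.
Horizontal motion is uniform at 3.83 m/s, so x = 3.83 × 1.995 = 7.64 m.

7.64 m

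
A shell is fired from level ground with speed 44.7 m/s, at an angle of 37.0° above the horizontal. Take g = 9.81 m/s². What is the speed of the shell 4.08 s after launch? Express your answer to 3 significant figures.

v_x = 44.7 cos 37.0° = 35.70 m/s (constant).
v_y(t) = 44.7 sin 37.0° − g t = 26.90 − 9.81 × 4.08 = -13.12 m/s.
Speed = √(v_x² + v_y²) = √(1274 + 172.1) = 38.0 m/s.

38.0 m/s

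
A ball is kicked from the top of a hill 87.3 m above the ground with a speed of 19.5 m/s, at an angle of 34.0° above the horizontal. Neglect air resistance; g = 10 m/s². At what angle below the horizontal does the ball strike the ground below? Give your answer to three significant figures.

v_x = 19.5 cos 34.0° = 16.17 m/s.
At impact |v_y| = √(v_y0² + 2 g h) = √(10.90² + 2×10×87.3) = 43.18 m/s.
Angle below horizontal = arctan(|v_y| / v_x) = arctan(43.18 / 16.17) = 69.5°.

69.5°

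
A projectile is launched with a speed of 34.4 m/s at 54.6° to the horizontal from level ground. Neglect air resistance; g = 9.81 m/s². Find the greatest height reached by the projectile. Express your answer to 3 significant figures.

Vertical component of launch velocity: v_y = 34.4 sin 54.6° = 28.04 m/s.
At the highest point the vertical velocity is zero, so v_y² = 2 g h_max.
h_max = (28.04)² / (2 × 9.81) = 786.2 / 19.62 = 40.1 m.

40.1 m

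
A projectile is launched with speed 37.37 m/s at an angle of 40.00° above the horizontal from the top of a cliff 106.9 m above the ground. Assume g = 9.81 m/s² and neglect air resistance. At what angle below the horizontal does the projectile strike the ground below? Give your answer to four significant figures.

v_x = 37.37 cos 40.00° = 28.627 m/s.
At impact |v_y| = √(v_y0² + 2 g h) = √(24.021² + 2×9.81×106.9) = 51.714 m/s.
Angle below horizontal = arctan(|v_y| / v_x) = arctan(51.714 / 28.627) = 61.03°.

61.03°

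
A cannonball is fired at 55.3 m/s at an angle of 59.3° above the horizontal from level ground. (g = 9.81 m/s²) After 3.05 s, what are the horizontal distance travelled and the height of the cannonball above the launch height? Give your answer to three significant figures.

v_x = 55.3 cos 59.3° = 28.23 m/s; v_y0 = 55.3 sin 59.3° = 47.55 m/s.
x = v_x t = 28.23 × 3.05 = 86.1 m.
y = v_y0 t − ½ g t² = 47.55×3.05 − 4.905×3.05² = 99.4 m.

x = 86.1 m, y = 99.4 m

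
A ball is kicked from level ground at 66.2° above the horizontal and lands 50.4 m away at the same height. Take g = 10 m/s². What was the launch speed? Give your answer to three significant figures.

On level ground, R = v₀² sin(2θ) / g, so v₀ = √(R g / sin 2θ).
sin(2 × 66.2°) = 0.7385.
v₀ = √(50.4 × 10 / 0.7385) = √682.5 = 26.1 m/s.

26.1 m/s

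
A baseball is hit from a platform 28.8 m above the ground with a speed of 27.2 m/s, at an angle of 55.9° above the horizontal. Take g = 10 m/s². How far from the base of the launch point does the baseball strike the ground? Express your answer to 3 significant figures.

Components: v_x = 27.2 cos 55.9° = 15.25 m/s, v_y = 27.2 sin 55.9° = 22.52 m/s.
Vertical: 0 = 28.8 + 22.52 t − ½(10) t² ⇒ 5.000 t² − 22.52 t − 28.8 = 0.
t = [22.52 + √(507.2 + 576.0)] / 10.00 = 5.543 s.
Horizontal: R = v_x · t = 15.25 × 5.543 = 84.5 m.

84.5 m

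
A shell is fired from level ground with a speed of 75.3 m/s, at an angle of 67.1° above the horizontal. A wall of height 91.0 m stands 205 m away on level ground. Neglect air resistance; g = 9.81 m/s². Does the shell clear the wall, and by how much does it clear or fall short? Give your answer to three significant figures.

Yes — it clears the wall by 154 m.

v_x = 75.3 cos 67.1° = 29.30 m/s; v_y0 = 75.3 sin 67.1° = 69.37 m/s.
Time to reach the wall: t = 205 / 29.30 = 6.997 s.
Height at that point: y = 69.37×6.997 − 4.905×6.997² = 245.2 m.
That is 245.2 − 91.0 = 154 m above the top of the wall, so the shell clears it.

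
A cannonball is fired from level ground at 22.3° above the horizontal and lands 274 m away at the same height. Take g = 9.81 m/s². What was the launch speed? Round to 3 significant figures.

On level ground, R = v₀² sin(2θ) / g, so v₀ = √(R g / sin 2θ).
sin(2 × 22.3°) = 0.7022.
v₀ = √(274 × 9.81 / 0.7022) = √3828 = 61.9 m/s.

61.9 m/s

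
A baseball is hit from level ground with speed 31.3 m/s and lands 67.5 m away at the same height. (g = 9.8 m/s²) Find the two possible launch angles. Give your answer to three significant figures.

Level-ground range: R = v₀² sin(2θ)/g ⇒ sin 2θ = R g / v₀² = 67.5×9.8/31.3² = 0.6752.
2θ = arcsin(0.6752) = 42.47° or 180° − 42.47° = 137.53°.
So θ = 21.2° or θ = 68.8°.

21.2° and 68.8°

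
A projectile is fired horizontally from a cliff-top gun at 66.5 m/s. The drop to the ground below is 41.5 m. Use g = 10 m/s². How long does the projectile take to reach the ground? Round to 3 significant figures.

The horizontal speed doesn't affect the fall. With v_y0 = 0, h = ½ g t².
t = √(2 × 41.5 / 10) = √8.300 = 2.88 s.

2.88 s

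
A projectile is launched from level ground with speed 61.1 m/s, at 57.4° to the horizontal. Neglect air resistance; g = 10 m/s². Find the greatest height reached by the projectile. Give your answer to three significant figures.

Vertical component of launch velocity: v_y = 61.1 sin 57.4° = 51.47 m/s.
At the highest point the vertical velocity is zero, so v_y² = 2 g h_max.
h_max = (51.47)² / (2 × 10) = 2649 / 20.00 = 132 m.

132 m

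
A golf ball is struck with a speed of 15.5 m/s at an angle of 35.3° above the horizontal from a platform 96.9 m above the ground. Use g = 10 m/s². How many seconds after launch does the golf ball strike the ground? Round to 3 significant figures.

5.39 s

Vertical component: v_y = 15.5 sin 35.3° = 8.957 m/s.
Taking up as positive with launch at y = 96.9 m, landing at y = 0: 0 = 96.9 + 8.957 t − ½(10) t².
Solving 5.000 t² − 8.957 t − 96.9 = 0 gives t = [8.957 + √(8.957² + 4·5.000·96.9)] / 10.00 = 5.39 s.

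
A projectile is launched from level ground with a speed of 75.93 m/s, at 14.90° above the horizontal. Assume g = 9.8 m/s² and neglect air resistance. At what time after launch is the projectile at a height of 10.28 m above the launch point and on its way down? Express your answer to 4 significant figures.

3.360 s

v_y0 = 75.93 sin 14.90° = 19.524 m/s.
Set y = v_y0 t − ½ g t² = 10.28: 4.900 t² − 19.524 t + 10.28 = 0.
t = [19.524 ± √(381.19 − 201.49)] / 9.8 = (19.524 ± 13.405) / 9.8, giving t = 0.6244 s or t = 3.360 s.
On the way down corresponds to the larger root: t = 3.360 s.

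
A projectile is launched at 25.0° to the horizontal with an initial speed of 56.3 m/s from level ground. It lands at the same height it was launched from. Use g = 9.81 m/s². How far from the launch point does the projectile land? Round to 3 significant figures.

248 m

For level ground, R = v₀² sin(2θ) / g.
sin(2 × 25.0°) = sin 50.00° = 0.7660.
R = (56.3)² × 0.7660 / 9.81 = 248 m.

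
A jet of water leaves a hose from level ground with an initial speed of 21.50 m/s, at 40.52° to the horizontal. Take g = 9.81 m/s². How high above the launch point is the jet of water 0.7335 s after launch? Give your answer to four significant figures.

7.607 m

v_y0 = 21.50 sin 40.52° = 13.969 m/s.
y(t) = v_y0 t − ½ g t² = 13.969×0.7335 − 4.905×0.7335² = 7.607 m.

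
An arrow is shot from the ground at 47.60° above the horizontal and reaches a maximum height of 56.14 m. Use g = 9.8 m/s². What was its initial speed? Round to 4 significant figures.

At maximum height v_y = 0, so (v₀ sin θ)² = 2 g H.
v₀ sin 47.60° = √(2 × 9.8 × 56.14) = 33.171 m/s.
v₀ = 33.171 / sin 47.60° = 33.171 / 0.7385 = 44.92 m/s.

44.92 m/s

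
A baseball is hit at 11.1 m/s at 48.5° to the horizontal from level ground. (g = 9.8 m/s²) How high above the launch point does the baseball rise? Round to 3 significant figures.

Vertical component of launch velocity: v_y = 11.1 sin 48.5° = 8.313 m/s.
At the highest point the vertical velocity is zero, so v_y² = 2 g h_max.
h_max = (8.313)² / (2 × 9.8) = 69.11 / 19.60 = 3.53 m.

3.53 m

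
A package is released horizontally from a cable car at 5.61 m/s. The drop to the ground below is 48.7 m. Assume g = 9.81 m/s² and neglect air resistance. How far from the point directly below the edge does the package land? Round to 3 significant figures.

Initial vertical velocity is zero, so the fall time comes from h = ½ g t²: t = √(2 × 48.7 / 9.81) = 3.151 s.
Horizontal motion is uniform at 5.61 m/s, so x = 5.61 × 3.151 = 17.7 m.

17.7 m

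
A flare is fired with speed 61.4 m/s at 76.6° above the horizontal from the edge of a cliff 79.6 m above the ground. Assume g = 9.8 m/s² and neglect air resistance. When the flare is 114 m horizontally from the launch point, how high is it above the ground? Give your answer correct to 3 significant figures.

244 m

v_x = 61.4 cos 76.6° = 14.23 m/s, v_y0 = 61.4 sin 76.6° = 59.73 m/s.
Time to reach x = 114 m: t = x / v_x = 114 / 14.23 = 8.011 s.
y = 79.6 + v_y0 t − ½ g t² = 79.6 + 59.73×8.011 − 4.900×8.011² = 244 m.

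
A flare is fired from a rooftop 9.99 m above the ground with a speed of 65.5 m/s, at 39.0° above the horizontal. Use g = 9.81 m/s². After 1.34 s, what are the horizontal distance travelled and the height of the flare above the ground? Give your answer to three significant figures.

v_x = 65.5 cos 39.0° = 50.90 m/s; v_y0 = 65.5 sin 39.0° = 41.22 m/s.
x = v_x t = 50.90 × 1.34 = 68.2 m.
y = 9.99 + v_y0 t − ½ g t² = 56.4 m.

x = 68.2 m, y = 56.4 m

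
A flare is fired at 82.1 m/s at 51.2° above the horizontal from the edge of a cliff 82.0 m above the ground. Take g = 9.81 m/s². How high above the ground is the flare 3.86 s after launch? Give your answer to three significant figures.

v_y0 = 82.1 sin 51.2° = 63.98 m/s.
y(t) = 82.0 + v_y0 t − ½ g t² = 82.0 + 63.98×3.86 − ½×9.81×3.86² = 256 m.

256 m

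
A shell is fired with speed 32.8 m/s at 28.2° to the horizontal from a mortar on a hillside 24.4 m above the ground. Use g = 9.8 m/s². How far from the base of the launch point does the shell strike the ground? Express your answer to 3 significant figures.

Components: v_x = 32.8 cos 28.2° = 28.91 m/s, v_y = 32.8 sin 28.2° = 15.50 m/s.
Vertical: 0 = 24.4 + 15.50 t − ½(9.8) t² ⇒ 4.900 t² − 15.50 t − 24.4 = 0.
t = [15.50 + √(240.2 + 478.2)] / 9.800 = 4.317 s.
Horizontal: R = v_x · t = 28.91 × 4.317 = 125 m.

125 m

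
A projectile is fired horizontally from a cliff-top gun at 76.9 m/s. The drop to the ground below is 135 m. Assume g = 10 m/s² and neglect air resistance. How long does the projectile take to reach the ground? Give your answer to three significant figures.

The horizontal speed doesn't affect the fall. With v_y0 = 0, h = ½ g t².
t = √(2 × 135 / 10) = √27.00 = 5.20 s.

5.20 s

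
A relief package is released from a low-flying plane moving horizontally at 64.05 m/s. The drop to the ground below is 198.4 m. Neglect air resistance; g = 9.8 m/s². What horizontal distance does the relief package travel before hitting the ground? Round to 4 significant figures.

407.6 m

Initial vertical velocity is zero, so the fall time comes from h = ½ g t²: t = √(2 × 198.4 / 9.8) = 6.3632 s.
Horizontal motion is uniform at 64.05 m/s, so x = 64.05 × 6.3632 = 407.6 m.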